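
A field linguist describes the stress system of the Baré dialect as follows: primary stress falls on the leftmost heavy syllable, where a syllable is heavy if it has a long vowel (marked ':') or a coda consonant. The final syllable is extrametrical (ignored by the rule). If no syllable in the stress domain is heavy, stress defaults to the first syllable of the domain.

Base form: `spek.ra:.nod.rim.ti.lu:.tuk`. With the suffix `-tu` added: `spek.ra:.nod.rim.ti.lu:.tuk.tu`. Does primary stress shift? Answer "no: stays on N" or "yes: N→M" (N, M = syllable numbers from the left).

Base `spek.ra:.nod.rim.ti.lu:.tuk` (7 syllables):
  The final syllable (7, tuk) is extrametrical; the stress domain is syllables 1–6.
  Weights: 1 spek H, 2 ra: H, 3 nod H, 4 rim H, 5 ti L, 6 lu: H.
  Heavy syllables in the domain: 1, 2, 3, 4, 6. The leftmost is syllable 1 (spek).
  → primary stress on syllable 1.
Suffixed `spek.ra:.nod.rim.ti.lu:.tuk.tu` (8 syllables):
  The final syllable (8, tu) is extrametrical; the stress domain is syllables 1–7.
  Weights: 1 spek H, 2 ra: H, 3 nod H, 4 rim H, 5 ti L, 6 lu: H, 7 tuk H.
  Heavy syllables in the domain: 1, 2, 3, 4, 6, 7. The leftmost is syllable 1 (spek).
  → primary stress on syllable 1.

no: stays on 1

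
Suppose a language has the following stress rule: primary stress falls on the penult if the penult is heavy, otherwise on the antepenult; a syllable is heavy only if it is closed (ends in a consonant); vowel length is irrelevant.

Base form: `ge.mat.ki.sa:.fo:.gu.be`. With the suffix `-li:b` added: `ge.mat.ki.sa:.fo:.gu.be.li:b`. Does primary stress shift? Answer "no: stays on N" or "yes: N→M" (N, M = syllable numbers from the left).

Base `ge.mat.ki.sa:.fo:.gu.be` (7 syllables):
  Weights: 5 fo: L, 6 gu L, 7 be L.
  The penult (syllable 6, gu) is light, so stress falls on the antepenult (syllable 5, fo:).
  → primary stress on syllable 5.
Suffixed `ge.mat.ki.sa:.fo:.gu.be.li:b` (8 syllables):
  Weights: 6 gu L, 7 be L, 8 li:b H.
  The penult (syllable 7, be) is light, so stress falls on the antepenult (syllable 6, gu).
  → primary stress on syllable 6.

yes: 5→6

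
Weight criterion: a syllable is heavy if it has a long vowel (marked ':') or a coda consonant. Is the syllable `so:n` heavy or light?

heavy

`so:n`: long vowel, closed (coda /n/). Long vowel and closed → heavy.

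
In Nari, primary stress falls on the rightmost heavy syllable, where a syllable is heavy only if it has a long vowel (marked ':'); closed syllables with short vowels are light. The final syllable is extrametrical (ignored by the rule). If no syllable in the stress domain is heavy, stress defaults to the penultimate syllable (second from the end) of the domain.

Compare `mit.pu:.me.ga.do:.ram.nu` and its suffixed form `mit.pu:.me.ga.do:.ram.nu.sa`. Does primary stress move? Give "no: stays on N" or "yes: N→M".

Base `mit.pu:.me.ga.do:.ram.nu` (7 syllables):
  The final syllable (7, nu) is extrametrical; the stress domain is syllables 1–6.
  Weights: 1 mit L, 2 pu: H, 3 me L, 4 ga L, 5 do: H, 6 ram L.
  Heavy syllables in the domain: 2, 5. The rightmost is syllable 5 (do:).
  → primary stress on syllable 5.
Suffixed `mit.pu:.me.ga.do:.ram.nu.sa` (8 syllables):
  The final syllable (8, sa) is extrametrical; the stress domain is syllables 1–7.
  Weights: 1 mit L, 2 pu: H, 3 me L, 4 ga L, 5 do: H, 6 ram L, 7 nu L.
  Heavy syllables in the domain: 2, 5. The rightmost is syllable 5 (do:).
  → primary stress on syllable 5.

no: stays on 5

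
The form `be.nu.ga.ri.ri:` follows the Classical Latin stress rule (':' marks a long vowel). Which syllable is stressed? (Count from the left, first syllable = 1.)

3

Classical Latin: stress the penult if heavy (long vowel or closed), else the antepenult.
Weights: 3 ga L, 4 ri L, 5 ri: H.
The penult (syllable 4, ri) is light, so stress falls on the antepenult (syllable 3, ga).
Stress on syllable 3: be.nu.ˈga.ri.ri:.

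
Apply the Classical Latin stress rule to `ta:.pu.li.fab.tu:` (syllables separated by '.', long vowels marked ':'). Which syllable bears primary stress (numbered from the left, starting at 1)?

4

Classical Latin: stress the penult if heavy (long vowel or closed), else the antepenult.
Weights: 3 li L, 4 fab H, 5 tu: H.
The penult (syllable 4, fab) is heavy, so it takes stress.
Stress on syllable 4: ta:.pu.li.ˈfab.tu:.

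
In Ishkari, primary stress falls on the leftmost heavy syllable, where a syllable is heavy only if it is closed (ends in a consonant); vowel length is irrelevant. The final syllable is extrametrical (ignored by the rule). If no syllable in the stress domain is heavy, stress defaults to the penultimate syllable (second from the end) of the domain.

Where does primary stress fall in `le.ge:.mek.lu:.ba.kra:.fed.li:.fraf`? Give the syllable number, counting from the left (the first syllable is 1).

3

The final syllable (9, fraf) is extrametrical; the stress domain is syllables 1–8.
Weights: 1 le L, 2 ge: L, 3 mek H, 4 lu: L, 5 ba L, 6 kra: L, 7 fed H, 8 li: L.
Heavy syllables in the domain: 3, 7. The leftmost is syllable 3 (mek).
Primary stress: syllable 3 → le.ge:.ˈmek.lu:.ba.kra:.fed.li:.fraf.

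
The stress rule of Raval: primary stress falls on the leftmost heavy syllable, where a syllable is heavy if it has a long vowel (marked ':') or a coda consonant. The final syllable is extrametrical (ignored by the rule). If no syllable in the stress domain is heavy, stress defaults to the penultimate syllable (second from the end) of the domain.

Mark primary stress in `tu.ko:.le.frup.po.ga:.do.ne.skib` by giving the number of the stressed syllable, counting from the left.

The final syllable (9, skib) is extrametrical; the stress domain is syllables 1–8.
Weights: 1 tu L, 2 ko: H, 3 le L, 4 frup H, 5 po L, 6 ga: H, 7 do L, 8 ne L.
Heavy syllables in the domain: 2, 4, 6. The leftmost is syllable 2 (ko:).
Primary stress: syllable 2 → tu.ˈko:.le.frup.po.ga:.do.ne.skib.

2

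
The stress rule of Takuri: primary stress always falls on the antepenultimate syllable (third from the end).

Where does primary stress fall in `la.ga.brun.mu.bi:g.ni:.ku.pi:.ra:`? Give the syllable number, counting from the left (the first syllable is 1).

The word has 9 syllables; the antepenultimate syllable (third from the end) is syllable 7 (ku).
Primary stress: syllable 7 → la.ga.brun.mu.bi:g.ni:.ˈku.pi:.ra:.

7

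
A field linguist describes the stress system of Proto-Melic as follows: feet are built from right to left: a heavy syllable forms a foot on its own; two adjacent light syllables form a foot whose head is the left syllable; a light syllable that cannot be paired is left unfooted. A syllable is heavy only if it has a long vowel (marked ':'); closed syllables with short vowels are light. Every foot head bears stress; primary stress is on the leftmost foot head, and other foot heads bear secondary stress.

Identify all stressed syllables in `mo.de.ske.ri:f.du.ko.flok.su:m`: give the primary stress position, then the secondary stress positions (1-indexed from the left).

Weights: 1 mo L, 2 de L, 3 ske L, 4 ri:f H, 5 du L, 6 ko L, 7 flok L, 8 su:m H.
Parse right to left (heavy = foot alone; LL = one foot; stranded L unfooted): mo (ˈde.ske) (ˈri:f) du (ˈko.flok) (ˈsu:m).
Foot heads: 2, 4, 6, 8.
Primary stress on the leftmost head = syllable 2.
Secondary stress on 4, 6, 8: mo.ˈde.ske.ˌri:f.du.ˌko.flok.ˌsu:m.

primary 2, secondary 4, 6, 8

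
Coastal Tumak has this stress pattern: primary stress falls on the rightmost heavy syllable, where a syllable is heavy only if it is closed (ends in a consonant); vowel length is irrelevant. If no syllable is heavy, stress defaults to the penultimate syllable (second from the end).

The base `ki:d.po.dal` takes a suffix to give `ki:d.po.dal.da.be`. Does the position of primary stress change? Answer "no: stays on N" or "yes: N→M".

Base `ki:d.po.dal` (3 syllables):
  Weights: 1 ki:d H, 2 po L, 3 dal H.
  Heavy syllables in the domain: 1, 3. The rightmost is syllable 3 (dal).
  → primary stress on syllable 3.
Suffixed `ki:d.po.dal.da.be` (5 syllables):
  Weights: 1 ki:d H, 2 po L, 3 dal H, 4 da L, 5 be L.
  Heavy syllables in the domain: 1, 3. The rightmost is syllable 3 (dal).
  → primary stress on syllable 3.

no: stays on 3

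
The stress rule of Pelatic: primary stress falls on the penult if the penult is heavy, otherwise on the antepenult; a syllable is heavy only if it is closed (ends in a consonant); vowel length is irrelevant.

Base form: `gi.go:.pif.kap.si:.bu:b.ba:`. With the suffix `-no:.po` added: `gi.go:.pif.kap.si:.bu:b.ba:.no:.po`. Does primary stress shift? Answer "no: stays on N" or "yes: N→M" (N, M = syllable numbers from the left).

Base `gi.go:.pif.kap.si:.bu:b.ba:` (7 syllables):
  Weights: 5 si: L, 6 bu:b H, 7 ba: L.
  The penult (syllable 6, bu:b) is heavy, so it takes stress.
  → primary stress on syllable 6.
Suffixed `gi.go:.pif.kap.si:.bu:b.ba:.no:.po` (9 syllables):
  Weights: 7 ba: L, 8 no: L, 9 po L.
  The penult (syllable 8, no:) is light, so stress falls on the antepenult (syllable 7, ba:).
  → primary stress on syllable 7.

yes: 6→7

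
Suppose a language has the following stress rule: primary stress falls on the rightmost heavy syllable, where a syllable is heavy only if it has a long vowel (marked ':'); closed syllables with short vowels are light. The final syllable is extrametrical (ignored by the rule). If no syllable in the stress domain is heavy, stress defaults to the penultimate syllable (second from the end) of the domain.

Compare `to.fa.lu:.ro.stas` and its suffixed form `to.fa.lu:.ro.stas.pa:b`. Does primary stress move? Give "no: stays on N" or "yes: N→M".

Base `to.fa.lu:.ro.stas` (5 syllables):
  The final syllable (5, stas) is extrametrical; the stress domain is syllables 1–4.
  Weights: 1 to L, 2 fa L, 3 lu: H, 4 ro L.
  Heavy syllables in the domain: 3. The rightmost is syllable 3 (lu:).
  → primary stress on syllable 3.
Suffixed `to.fa.lu:.ro.stas.pa:b` (6 syllables):
  The final syllable (6, pa:b) is extrametrical; the stress domain is syllables 1–5.
  Weights: 1 to L, 2 fa L, 3 lu: H, 4 ro L, 5 stas L.
  Heavy syllables in the domain: 3. The rightmost is syllable 3 (lu:).
  → primary stress on syllable 3.

no: stays on 3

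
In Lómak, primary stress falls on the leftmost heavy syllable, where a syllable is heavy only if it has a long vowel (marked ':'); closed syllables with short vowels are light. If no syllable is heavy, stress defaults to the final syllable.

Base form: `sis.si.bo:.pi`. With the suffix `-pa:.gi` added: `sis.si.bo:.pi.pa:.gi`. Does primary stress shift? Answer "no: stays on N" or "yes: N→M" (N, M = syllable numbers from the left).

no: stays on 3

Base `sis.si.bo:.pi` (4 syllables):
  Weights: 1 sis L, 2 si L, 3 bo: H, 4 pi L.
  Heavy syllables in the domain: 3. The leftmost is syllable 3 (bo:).
  → primary stress on syllable 3.
Suffixed `sis.si.bo:.pi.pa:.gi` (6 syllables):
  Weights: 1 sis L, 2 si L, 3 bo: H, 4 pi L, 5 pa: H, 6 gi L.
  Heavy syllables in the domain: 3, 5. The leftmost is syllable 3 (bo:).
  → primary stress on syllable 3.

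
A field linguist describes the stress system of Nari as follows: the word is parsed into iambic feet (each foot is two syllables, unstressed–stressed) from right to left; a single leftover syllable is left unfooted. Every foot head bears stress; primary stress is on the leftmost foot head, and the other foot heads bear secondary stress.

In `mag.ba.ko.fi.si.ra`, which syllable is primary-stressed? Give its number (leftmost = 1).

2

Parse right to left into iambic (σˈσ) feet: (mag.ˈba) (ko.ˈfi) (si.ˈra).
Foot heads (stressed positions): 2, 4, 6.
End Rule Leftmost: primary stress on the leftmost head = syllable 2.
Primary stress: syllable 2 → mag.ˈba.ko.fi.si.ra.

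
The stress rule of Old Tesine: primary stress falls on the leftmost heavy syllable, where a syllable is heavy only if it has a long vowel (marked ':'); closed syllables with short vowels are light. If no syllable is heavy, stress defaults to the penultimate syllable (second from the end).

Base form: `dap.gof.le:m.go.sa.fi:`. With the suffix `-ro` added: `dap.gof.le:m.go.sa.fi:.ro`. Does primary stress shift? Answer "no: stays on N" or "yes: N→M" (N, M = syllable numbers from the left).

Base `dap.gof.le:m.go.sa.fi:` (6 syllables):
  Weights: 1 dap L, 2 gof L, 3 le:m H, 4 go L, 5 sa L, 6 fi: H.
  Heavy syllables in the domain: 3, 6. The leftmost is syllable 3 (le:m).
  → primary stress on syllable 3.
Suffixed `dap.gof.le:m.go.sa.fi:.ro` (7 syllables):
  Weights: 1 dap L, 2 gof L, 3 le:m H, 4 go L, 5 sa L, 6 fi: H, 7 ro L.
  Heavy syllables in the domain: 3, 6. The leftmost is syllable 3 (le:m).
  → primary stress on syllable 3.

no: stays on 3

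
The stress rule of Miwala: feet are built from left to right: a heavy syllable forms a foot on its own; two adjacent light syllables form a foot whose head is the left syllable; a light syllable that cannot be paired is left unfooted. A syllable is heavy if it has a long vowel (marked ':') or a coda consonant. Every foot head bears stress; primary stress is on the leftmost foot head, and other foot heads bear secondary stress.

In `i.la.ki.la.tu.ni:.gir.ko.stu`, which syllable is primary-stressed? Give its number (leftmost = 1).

1

Weights: 1 i L, 2 la L, 3 ki L, 4 la L, 5 tu L, 6 ni: H, 7 gir H, 8 ko L, 9 stu L.
Parse left to right (heavy = foot alone; LL = one foot; stranded L unfooted): (ˈi.la) (ˈki.la) tu (ˈni:) (ˈgir) (ˈko.stu).
Foot heads: 1, 3, 6, 7, 8.
Primary stress on the leftmost head = syllable 1.
Primary stress: syllable 1 → ˈi.la.ki.la.tu.ni:.gir.ko.stu.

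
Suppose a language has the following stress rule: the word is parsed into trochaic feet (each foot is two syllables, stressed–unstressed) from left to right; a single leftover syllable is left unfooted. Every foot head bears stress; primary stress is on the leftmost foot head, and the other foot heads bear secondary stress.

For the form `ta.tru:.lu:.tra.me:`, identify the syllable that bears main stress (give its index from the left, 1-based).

Parse left to right into trochaic (ˈσσ) feet: (ˈta.tru:) (ˈlu:.tra) me:. Syllable 5 is left unfooted.
Foot heads (stressed positions): 1, 3.
End Rule Leftmost: primary stress on the leftmost head = syllable 1.
Primary stress: syllable 1 → ˈta.tru:.lu:.tra.me:.

1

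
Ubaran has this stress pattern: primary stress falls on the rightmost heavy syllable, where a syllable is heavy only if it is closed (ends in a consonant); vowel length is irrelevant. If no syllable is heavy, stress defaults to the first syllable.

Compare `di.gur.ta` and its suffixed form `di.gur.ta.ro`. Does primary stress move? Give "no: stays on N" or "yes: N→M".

no: stays on 2

Base `di.gur.ta` (3 syllables):
  Weights: 1 di L, 2 gur H, 3 ta L.
  Heavy syllables in the domain: 2. The rightmost is syllable 2 (gur).
  → primary stress on syllable 2.
Suffixed `di.gur.ta.ro` (4 syllables):
  Weights: 1 di L, 2 gur H, 3 ta L, 4 ro L.
  Heavy syllables in the domain: 2. The rightmost is syllable 2 (gur).
  → primary stress on syllable 2.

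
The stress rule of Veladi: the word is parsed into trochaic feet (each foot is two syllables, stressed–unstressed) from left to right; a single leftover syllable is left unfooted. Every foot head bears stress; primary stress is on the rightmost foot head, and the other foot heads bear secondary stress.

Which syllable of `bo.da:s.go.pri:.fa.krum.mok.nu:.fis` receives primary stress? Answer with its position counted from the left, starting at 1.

7

Parse left to right into trochaic (ˈσσ) feet: (ˈbo.da:s) (ˈgo.pri:) (ˈfa.krum) (ˈmok.nu:) fis. Syllable 9 is left unfooted.
Foot heads (stressed positions): 1, 3, 5, 7.
End Rule Rightmost: primary stress on the rightmost head = syllable 7.
Primary stress: syllable 7 → bo.da:s.go.pri:.fa.krum.ˈmok.nu:.fis.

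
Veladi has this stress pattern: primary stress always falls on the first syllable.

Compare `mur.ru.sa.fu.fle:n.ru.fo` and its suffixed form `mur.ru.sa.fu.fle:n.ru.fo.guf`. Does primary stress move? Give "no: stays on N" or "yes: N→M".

no: stays on 1

Base `mur.ru.sa.fu.fle:n.ru.fo` (7 syllables):
  The word has 7 syllables; the first syllable is syllable 1 (mur).
  → primary stress on syllable 1.
Suffixed `mur.ru.sa.fu.fle:n.ru.fo.guf` (8 syllables):
  The word has 8 syllables; the first syllable is syllable 1 (mur).
  → primary stress on syllable 1.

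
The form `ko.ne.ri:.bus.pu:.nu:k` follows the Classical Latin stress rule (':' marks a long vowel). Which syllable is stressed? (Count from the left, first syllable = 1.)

5

Classical Latin: stress the penult if heavy (long vowel or closed), else the antepenult.
Weights: 4 bus H, 5 pu: H, 6 nu:k H.
The penult (syllable 5, pu:) is heavy, so it takes stress.
Stress on syllable 5: ko.ne.ri:.bus.ˈpu:.nu:k.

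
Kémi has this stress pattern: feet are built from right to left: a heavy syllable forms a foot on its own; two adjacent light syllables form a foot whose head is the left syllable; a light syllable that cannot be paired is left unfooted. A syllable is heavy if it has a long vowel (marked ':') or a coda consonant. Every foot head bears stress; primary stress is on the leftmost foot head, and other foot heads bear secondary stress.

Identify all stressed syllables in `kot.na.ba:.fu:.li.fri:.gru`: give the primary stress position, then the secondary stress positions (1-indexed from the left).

primary 1, secondary 3, 4, 6

Weights: 1 kot H, 2 na L, 3 ba: H, 4 fu: H, 5 li L, 6 fri: H, 7 gru L.
Parse right to left (heavy = foot alone; LL = one foot; stranded L unfooted): (ˈkot) na (ˈba:) (ˈfu:) li (ˈfri:) gru.
Foot heads: 1, 3, 4, 6.
Primary stress on the leftmost head = syllable 1.
Secondary stress on 3, 4, 6: ˈkot.na.ˌba:.ˌfu:.li.ˌfri:.gru.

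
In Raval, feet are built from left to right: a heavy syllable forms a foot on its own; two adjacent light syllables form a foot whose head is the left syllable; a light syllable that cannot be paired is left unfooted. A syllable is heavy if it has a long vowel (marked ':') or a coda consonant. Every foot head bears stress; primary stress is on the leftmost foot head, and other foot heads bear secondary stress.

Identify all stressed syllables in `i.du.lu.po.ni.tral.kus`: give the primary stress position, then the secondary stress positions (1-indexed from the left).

Weights: 1 i L, 2 du L, 3 lu L, 4 po L, 5 ni L, 6 tral H, 7 kus H.
Parse left to right (heavy = foot alone; LL = one foot; stranded L unfooted): (ˈi.du) (ˈlu.po) ni (ˈtral) (ˈkus).
Foot heads: 1, 3, 6, 7.
Primary stress on the leftmost head = syllable 1.
Secondary stress on 3, 6, 7: ˈi.du.ˌlu.po.ni.ˌtral.ˌkus.

primary 1, secondary 3, 6, 7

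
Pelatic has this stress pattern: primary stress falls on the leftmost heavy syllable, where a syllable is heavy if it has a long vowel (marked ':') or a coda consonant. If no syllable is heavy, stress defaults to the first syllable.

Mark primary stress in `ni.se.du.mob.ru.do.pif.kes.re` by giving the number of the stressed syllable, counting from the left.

4

Weights: 1 ni L, 2 se L, 3 du L, 4 mob H, 5 ru L, 6 do L, 7 pif H, 8 kes H, 9 re L.
Heavy syllables in the domain: 4, 7, 8. The leftmost is syllable 4 (mob).
Primary stress: syllable 4 → ni.se.du.ˈmob.ru.do.pif.kes.re.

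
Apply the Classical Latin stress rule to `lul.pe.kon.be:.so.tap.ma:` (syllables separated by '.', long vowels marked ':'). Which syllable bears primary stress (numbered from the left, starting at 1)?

Classical Latin: stress the penult if heavy (long vowel or closed), else the antepenult.
Weights: 5 so L, 6 tap H, 7 ma: H.
The penult (syllable 6, tap) is heavy, so it takes stress.
Stress on syllable 6: lul.pe.kon.be:.so.ˈtap.ma:.

6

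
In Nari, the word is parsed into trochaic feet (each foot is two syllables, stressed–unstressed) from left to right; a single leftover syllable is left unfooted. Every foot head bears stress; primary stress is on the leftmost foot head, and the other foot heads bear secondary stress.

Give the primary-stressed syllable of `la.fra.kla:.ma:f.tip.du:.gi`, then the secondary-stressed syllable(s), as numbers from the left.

Parse left to right into trochaic (ˈσσ) feet: (ˈla.fra) (ˈkla:.ma:f) (ˈtip.du:) gi. Syllable 7 is left unfooted.
Foot heads (stressed positions): 1, 3, 5.
End Rule Leftmost: primary stress on the leftmost head = syllable 1.
Secondary stress on 3, 5: ˈla.fra.ˌkla:.ma:f.ˌtip.du:.gi.

primary 1, secondary 3, 5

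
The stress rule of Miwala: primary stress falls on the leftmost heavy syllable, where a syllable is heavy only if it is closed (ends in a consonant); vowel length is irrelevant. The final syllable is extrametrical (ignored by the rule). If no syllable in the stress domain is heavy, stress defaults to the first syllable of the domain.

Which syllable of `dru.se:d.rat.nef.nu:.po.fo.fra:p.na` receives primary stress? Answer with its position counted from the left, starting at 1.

The final syllable (9, na) is extrametrical; the stress domain is syllables 1–8.
Weights: 1 dru L, 2 se:d H, 3 rat H, 4 nef H, 5 nu: L, 6 po L, 7 fo L, 8 fra:p H.
Heavy syllables in the domain: 2, 3, 4, 8. The leftmost is syllable 2 (se:d).
Primary stress: syllable 2 → dru.ˈse:d.rat.nef.nu:.po.fo.fra:p.na.

2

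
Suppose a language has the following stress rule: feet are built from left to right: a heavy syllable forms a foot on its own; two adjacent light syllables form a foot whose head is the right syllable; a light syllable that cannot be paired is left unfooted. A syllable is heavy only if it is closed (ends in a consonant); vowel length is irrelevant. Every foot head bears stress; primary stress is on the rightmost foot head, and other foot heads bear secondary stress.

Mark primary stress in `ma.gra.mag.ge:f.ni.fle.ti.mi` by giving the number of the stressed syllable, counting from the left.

Weights: 1 ma L, 2 gra L, 3 mag H, 4 ge:f H, 5 ni L, 6 fle L, 7 ti L, 8 mi L.
Parse left to right (heavy = foot alone; LL = one foot; stranded L unfooted): (ma.ˈgra) (ˈmag) (ˈge:f) (ni.ˈfle) (ti.ˈmi).
Foot heads: 2, 3, 4, 6, 8.
Primary stress on the rightmost head = syllable 8.
Primary stress: syllable 8 → ma.gra.mag.ge:f.ni.fle.ti.ˈmi.

8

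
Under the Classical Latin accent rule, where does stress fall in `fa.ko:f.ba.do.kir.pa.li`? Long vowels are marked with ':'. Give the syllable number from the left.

Classical Latin: stress the penult if heavy (long vowel or closed), else the antepenult.
Weights: 5 kir H, 6 pa L, 7 li L.
The penult (syllable 6, pa) is light, so stress falls on the antepenult (syllable 5, kir).
Stress on syllable 5: fa.ko:f.ba.do.ˈkir.pa.li.

5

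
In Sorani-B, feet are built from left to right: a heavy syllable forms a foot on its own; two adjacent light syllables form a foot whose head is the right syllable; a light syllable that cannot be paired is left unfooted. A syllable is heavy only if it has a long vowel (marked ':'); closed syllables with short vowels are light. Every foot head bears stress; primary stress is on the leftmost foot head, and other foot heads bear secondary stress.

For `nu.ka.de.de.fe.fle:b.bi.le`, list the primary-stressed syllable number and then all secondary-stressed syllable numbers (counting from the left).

Weights: 1 nu L, 2 ka L, 3 de L, 4 de L, 5 fe L, 6 fle:b H, 7 bi L, 8 le L.
Parse left to right (heavy = foot alone; LL = one foot; stranded L unfooted): (nu.ˈka) (de.ˈde) fe (ˈfle:b) (bi.ˈle).
Foot heads: 2, 4, 6, 8.
Primary stress on the leftmost head = syllable 2.
Secondary stress on 4, 6, 8: nu.ˈka.de.ˌde.fe.ˌfle:b.bi.ˌle.

primary 2, secondary 4, 6, 8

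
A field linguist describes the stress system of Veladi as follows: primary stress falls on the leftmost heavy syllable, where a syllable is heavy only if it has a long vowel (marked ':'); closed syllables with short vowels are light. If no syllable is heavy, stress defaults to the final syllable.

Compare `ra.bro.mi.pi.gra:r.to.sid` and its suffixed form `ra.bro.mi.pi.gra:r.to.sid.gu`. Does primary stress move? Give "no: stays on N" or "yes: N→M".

no: stays on 5

Base `ra.bro.mi.pi.gra:r.to.sid` (7 syllables):
  Weights: 1 ra L, 2 bro L, 3 mi L, 4 pi L, 5 gra:r H, 6 to L, 7 sid L.
  Heavy syllables in the domain: 5. The leftmost is syllable 5 (gra:r).
  → primary stress on syllable 5.
Suffixed `ra.bro.mi.pi.gra:r.to.sid.gu` (8 syllables):
  Weights: 1 ra L, 2 bro L, 3 mi L, 4 pi L, 5 gra:r H, 6 to L, 7 sid L, 8 gu L.
  Heavy syllables in the domain: 5. The leftmost is syllable 5 (gra:r).
  → primary stress on syllable 5.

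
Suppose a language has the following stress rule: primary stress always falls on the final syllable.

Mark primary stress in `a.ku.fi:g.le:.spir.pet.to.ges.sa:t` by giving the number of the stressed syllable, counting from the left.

The word has 9 syllables; the final syllable is syllable 9 (sa:t).
Primary stress: syllable 9 → a.ku.fi:g.le:.spir.pet.to.ges.ˈsa:t.

9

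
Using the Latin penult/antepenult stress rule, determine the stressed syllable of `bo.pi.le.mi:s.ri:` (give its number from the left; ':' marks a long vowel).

4

Classical Latin: stress the penult if heavy (long vowel or closed), else the antepenult.
Weights: 3 le L, 4 mi:s H, 5 ri: H.
The penult (syllable 4, mi:s) is heavy, so it takes stress.
Stress on syllable 4: bo.pi.le.ˈmi:s.ri:.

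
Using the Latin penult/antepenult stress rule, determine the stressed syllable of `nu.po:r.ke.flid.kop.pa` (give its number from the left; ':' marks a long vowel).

5

Classical Latin: stress the penult if heavy (long vowel or closed), else the antepenult.
Weights: 4 flid H, 5 kop H, 6 pa L.
The penult (syllable 5, kop) is heavy, so it takes stress.
Stress on syllable 5: nu.po:r.ke.flid.ˈkop.pa.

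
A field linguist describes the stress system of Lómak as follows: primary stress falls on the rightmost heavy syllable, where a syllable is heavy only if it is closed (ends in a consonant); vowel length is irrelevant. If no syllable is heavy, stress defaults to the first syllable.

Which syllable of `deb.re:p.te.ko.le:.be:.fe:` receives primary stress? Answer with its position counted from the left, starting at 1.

Weights: 1 deb H, 2 re:p H, 3 te L, 4 ko L, 5 le: L, 6 be: L, 7 fe: L.
Heavy syllables in the domain: 1, 2. The rightmost is syllable 2 (re:p).
Primary stress: syllable 2 → deb.ˈre:p.te.ko.le:.be:.fe:.

2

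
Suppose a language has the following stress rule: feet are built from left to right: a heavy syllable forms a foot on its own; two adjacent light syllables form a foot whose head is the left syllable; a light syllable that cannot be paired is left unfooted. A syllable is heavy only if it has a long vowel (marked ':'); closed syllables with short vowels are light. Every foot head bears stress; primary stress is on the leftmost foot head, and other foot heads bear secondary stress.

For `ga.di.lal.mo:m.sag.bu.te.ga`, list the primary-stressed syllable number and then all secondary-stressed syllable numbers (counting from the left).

Weights: 1 ga L, 2 di L, 3 lal L, 4 mo:m H, 5 sag L, 6 bu L, 7 te L, 8 ga L.
Parse left to right (heavy = foot alone; LL = one foot; stranded L unfooted): (ˈga.di) lal (ˈmo:m) (ˈsag.bu) (ˈte.ga).
Foot heads: 1, 4, 5, 7.
Primary stress on the leftmost head = syllable 1.
Secondary stress on 4, 5, 7: ˈga.di.lal.ˌmo:m.ˌsag.bu.ˌte.ga.

primary 1, secondary 4, 5, 7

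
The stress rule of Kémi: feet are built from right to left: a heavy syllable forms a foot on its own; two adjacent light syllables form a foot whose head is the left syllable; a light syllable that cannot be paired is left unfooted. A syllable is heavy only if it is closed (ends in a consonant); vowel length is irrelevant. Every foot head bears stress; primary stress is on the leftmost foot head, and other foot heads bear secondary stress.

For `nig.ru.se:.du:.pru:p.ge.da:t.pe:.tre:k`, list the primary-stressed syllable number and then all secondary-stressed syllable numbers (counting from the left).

primary 1, secondary 3, 5, 7, 9

Weights: 1 nig H, 2 ru L, 3 se: L, 4 du: L, 5 pru:p H, 6 ge L, 7 da:t H, 8 pe: L, 9 tre:k H.
Parse right to left (heavy = foot alone; LL = one foot; stranded L unfooted): (ˈnig) ru (ˈse:.du:) (ˈpru:p) ge (ˈda:t) pe: (ˈtre:k).
Foot heads: 1, 3, 5, 7, 9.
Primary stress on the leftmost head = syllable 1.
Secondary stress on 3, 5, 7, 9: ˈnig.ru.ˌse:.du:.ˌpru:p.ge.ˌda:t.pe:.ˌtre:k.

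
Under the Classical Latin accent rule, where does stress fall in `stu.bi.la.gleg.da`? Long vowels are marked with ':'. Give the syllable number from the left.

Classical Latin: stress the penult if heavy (long vowel or closed), else the antepenult.
Weights: 3 la L, 4 gleg H, 5 da L.
The penult (syllable 4, gleg) is heavy, so it takes stress.
Stress on syllable 4: stu.bi.la.ˈgleg.da.

4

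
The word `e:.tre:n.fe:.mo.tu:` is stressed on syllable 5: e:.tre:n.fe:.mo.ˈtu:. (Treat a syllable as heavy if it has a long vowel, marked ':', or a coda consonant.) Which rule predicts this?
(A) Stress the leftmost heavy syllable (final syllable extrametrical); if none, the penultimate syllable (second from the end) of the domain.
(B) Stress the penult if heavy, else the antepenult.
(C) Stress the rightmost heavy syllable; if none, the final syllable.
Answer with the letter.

C

Rule A → syllable 1 (observed: 5).
Rule B → syllable 3 (observed: 5).
Rule C → syllable 5 ✓.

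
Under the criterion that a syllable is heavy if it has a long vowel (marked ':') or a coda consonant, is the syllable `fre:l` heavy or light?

heavy

`fre:l`: long vowel, closed (coda /l/). Long vowel and closed → heavy.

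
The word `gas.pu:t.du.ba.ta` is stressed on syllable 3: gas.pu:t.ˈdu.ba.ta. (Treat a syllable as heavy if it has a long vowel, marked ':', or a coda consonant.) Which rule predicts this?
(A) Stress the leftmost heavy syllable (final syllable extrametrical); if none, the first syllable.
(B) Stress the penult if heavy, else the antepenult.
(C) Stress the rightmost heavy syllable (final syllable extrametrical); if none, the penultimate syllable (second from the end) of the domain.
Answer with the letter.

B

Rule A → syllable 1 (observed: 3).
Rule B → syllable 3 ✓.
Rule C → syllable 2 (observed: 3).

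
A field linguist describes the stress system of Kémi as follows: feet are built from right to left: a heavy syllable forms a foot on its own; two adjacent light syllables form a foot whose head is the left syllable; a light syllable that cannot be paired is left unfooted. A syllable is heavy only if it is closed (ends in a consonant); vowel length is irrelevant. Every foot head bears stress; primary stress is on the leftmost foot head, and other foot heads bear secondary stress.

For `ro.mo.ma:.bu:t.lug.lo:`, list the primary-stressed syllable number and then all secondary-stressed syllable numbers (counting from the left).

Weights: 1 ro L, 2 mo L, 3 ma: L, 4 bu:t H, 5 lug H, 6 lo: L.
Parse right to left (heavy = foot alone; LL = one foot; stranded L unfooted): ro (ˈmo.ma:) (ˈbu:t) (ˈlug) lo:.
Foot heads: 2, 4, 5.
Primary stress on the leftmost head = syllable 2.
Secondary stress on 4, 5: ro.ˈmo.ma:.ˌbu:t.ˌlug.lo:.

primary 2, secondary 4, 5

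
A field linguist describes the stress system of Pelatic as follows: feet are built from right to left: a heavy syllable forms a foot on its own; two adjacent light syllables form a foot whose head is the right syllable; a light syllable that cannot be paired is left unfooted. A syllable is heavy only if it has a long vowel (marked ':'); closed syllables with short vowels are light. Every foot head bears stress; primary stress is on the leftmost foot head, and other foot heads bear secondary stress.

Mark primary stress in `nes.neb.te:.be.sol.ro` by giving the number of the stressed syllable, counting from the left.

Weights: 1 nes L, 2 neb L, 3 te: H, 4 be L, 5 sol L, 6 ro L.
Parse right to left (heavy = foot alone; LL = one foot; stranded L unfooted): (nes.ˈneb) (ˈte:) be (sol.ˈro).
Foot heads: 2, 3, 6.
Primary stress on the leftmost head = syllable 2.
Primary stress: syllable 2 → nes.ˈneb.te:.be.sol.ro.

2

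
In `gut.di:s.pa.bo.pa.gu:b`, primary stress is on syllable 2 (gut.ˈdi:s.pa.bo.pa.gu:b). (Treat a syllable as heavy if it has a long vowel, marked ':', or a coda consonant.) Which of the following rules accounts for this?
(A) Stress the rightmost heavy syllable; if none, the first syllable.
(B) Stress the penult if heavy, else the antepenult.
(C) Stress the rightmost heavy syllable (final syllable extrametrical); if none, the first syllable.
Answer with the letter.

Rule A → syllable 6 (observed: 2).
Rule B → syllable 4 (observed: 2).
Rule C → syllable 2 ✓.

C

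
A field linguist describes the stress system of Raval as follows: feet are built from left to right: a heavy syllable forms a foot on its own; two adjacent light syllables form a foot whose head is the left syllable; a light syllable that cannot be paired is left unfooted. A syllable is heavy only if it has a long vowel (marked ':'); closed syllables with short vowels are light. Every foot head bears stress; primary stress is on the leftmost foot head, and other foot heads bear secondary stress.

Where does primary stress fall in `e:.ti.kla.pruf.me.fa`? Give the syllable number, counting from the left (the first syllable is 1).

Weights: 1 e: H, 2 ti L, 3 kla L, 4 pruf L, 5 me L, 6 fa L.
Parse left to right (heavy = foot alone; LL = one foot; stranded L unfooted): (ˈe:) (ˈti.kla) (ˈpruf.me) fa.
Foot heads: 1, 2, 4.
Primary stress on the leftmost head = syllable 1.
Primary stress: syllable 1 → ˈe:.ti.kla.pruf.me.fa.

1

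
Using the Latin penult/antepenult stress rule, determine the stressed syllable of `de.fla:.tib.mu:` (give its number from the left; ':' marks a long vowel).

3

Classical Latin: stress the penult if heavy (long vowel or closed), else the antepenult.
Weights: 2 fla: H, 3 tib H, 4 mu: H.
The penult (syllable 3, tib) is heavy, so it takes stress.
Stress on syllable 3: de.fla:.ˈtib.mu:.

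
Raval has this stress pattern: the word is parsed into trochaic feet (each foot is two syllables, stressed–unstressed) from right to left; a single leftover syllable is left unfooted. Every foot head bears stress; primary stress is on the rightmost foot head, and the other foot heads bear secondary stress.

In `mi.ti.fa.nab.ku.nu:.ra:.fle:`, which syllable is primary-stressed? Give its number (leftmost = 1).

Parse right to left into trochaic (ˈσσ) feet: (ˈmi.ti) (ˈfa.nab) (ˈku.nu:) (ˈra:.fle:).
Foot heads (stressed positions): 1, 3, 5, 7.
End Rule Rightmost: primary stress on the rightmost head = syllable 7.
Primary stress: syllable 7 → mi.ti.fa.nab.ku.nu:.ˈra:.fle:.

7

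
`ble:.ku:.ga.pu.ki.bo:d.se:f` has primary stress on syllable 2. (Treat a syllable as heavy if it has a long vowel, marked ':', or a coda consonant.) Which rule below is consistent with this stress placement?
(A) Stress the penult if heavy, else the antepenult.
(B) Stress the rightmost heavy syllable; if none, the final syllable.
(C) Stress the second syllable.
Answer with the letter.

Rule A → syllable 6 (observed: 2).
Rule B → syllable 7 (observed: 2).
Rule C → syllable 2 ✓.

C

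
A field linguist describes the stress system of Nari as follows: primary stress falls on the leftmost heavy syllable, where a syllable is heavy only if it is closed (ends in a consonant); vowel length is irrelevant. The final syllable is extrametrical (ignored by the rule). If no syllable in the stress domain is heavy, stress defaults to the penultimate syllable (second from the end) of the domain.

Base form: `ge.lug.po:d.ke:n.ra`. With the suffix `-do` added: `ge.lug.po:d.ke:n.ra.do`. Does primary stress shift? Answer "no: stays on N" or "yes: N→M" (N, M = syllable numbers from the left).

Base `ge.lug.po:d.ke:n.ra` (5 syllables):
  The final syllable (5, ra) is extrametrical; the stress domain is syllables 1–4.
  Weights: 1 ge L, 2 lug H, 3 po:d H, 4 ke:n H.
  Heavy syllables in the domain: 2, 3, 4. The leftmost is syllable 2 (lug).
  → primary stress on syllable 2.
Suffixed `ge.lug.po:d.ke:n.ra.do` (6 syllables):
  The final syllable (6, do) is extrametrical; the stress domain is syllables 1–5.
  Weights: 1 ge L, 2 lug H, 3 po:d H, 4 ke:n H, 5 ra L.
  Heavy syllables in the domain: 2, 3, 4. The leftmost is syllable 2 (lug).
  → primary stress on syllable 2.

no: stays on 2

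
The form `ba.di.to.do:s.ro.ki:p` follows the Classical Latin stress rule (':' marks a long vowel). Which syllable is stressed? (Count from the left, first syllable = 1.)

Classical Latin: stress the penult if heavy (long vowel or closed), else the antepenult.
Weights: 4 do:s H, 5 ro L, 6 ki:p H.
The penult (syllable 5, ro) is light, so stress falls on the antepenult (syllable 4, do:s).
Stress on syllable 4: ba.di.to.ˈdo:s.ro.ki:p.

4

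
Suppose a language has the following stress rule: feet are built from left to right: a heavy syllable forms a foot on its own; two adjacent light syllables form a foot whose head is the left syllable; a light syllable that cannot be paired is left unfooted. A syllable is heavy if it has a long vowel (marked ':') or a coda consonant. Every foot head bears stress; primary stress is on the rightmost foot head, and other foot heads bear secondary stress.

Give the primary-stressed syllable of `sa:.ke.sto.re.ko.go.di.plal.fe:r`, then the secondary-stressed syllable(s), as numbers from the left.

primary 9, secondary 1, 2, 4, 6, 8

Weights: 1 sa: H, 2 ke L, 3 sto L, 4 re L, 5 ko L, 6 go L, 7 di L, 8 plal H, 9 fe:r H.
Parse left to right (heavy = foot alone; LL = one foot; stranded L unfooted): (ˈsa:) (ˈke.sto) (ˈre.ko) (ˈgo.di) (ˈplal) (ˈfe:r).
Foot heads: 1, 2, 4, 6, 8, 9.
Primary stress on the rightmost head = syllable 9.
Secondary stress on 1, 2, 4, 6, 8: ˌsa:.ˌke.sto.ˌre.ko.ˌgo.di.ˌplal.ˈfe:r.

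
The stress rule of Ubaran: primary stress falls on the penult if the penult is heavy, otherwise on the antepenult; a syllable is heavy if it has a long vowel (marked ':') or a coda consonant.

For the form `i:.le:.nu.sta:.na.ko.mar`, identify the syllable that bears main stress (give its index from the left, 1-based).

5

Weights: 5 na L, 6 ko L, 7 mar H.
The penult (syllable 6, ko) is light, so stress falls on the antepenult (syllable 5, na).
Primary stress: syllable 5 → i:.le:.nu.sta:.ˈna.ko.mar.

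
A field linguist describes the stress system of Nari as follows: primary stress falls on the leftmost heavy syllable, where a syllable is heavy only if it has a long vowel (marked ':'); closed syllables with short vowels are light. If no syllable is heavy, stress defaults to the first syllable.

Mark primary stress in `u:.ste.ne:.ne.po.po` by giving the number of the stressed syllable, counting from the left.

Weights: 1 u: H, 2 ste L, 3 ne: H, 4 ne L, 5 po L, 6 po L.
Heavy syllables in the domain: 1, 3. The leftmost is syllable 1 (u:).
Primary stress: syllable 1 → ˈu:.ste.ne:.ne.po.po.

1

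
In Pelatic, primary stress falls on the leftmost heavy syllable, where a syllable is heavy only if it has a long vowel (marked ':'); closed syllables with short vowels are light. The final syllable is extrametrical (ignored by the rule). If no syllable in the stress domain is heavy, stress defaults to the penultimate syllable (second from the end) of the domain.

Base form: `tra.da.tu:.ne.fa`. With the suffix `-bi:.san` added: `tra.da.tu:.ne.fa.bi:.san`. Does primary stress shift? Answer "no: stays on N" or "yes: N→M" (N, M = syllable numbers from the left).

Base `tra.da.tu:.ne.fa` (5 syllables):
  The final syllable (5, fa) is extrametrical; the stress domain is syllables 1–4.
  Weights: 1 tra L, 2 da L, 3 tu: H, 4 ne L.
  Heavy syllables in the domain: 3. The leftmost is syllable 3 (tu:).
  → primary stress on syllable 3.
Suffixed `tra.da.tu:.ne.fa.bi:.san` (7 syllables):
  The final syllable (7, san) is extrametrical; the stress domain is syllables 1–6.
  Weights: 1 tra L, 2 da L, 3 tu: H, 4 ne L, 5 fa L, 6 bi: H.
  Heavy syllables in the domain: 3, 6. The leftmost is syllable 3 (tu:).
  → primary stress on syllable 3.

no: stays on 3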